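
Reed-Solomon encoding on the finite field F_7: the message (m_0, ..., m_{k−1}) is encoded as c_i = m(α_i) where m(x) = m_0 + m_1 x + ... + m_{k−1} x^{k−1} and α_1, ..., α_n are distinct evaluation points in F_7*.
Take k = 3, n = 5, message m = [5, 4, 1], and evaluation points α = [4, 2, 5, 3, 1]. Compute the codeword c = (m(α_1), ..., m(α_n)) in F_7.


c = [2, 3, 1, 5, 3]

Message polynomial: m(x) = 5 + 4·x + 1·x^2 (mod 7).
For each evaluation point α_i, compute m(α_i) mod 7:
  α_1 = 4: Horner steps 1 → 1 → 2, so m(4) = 2.
  α_2 = 2: Horner steps 1 → 6 → 3, so m(2) = 3.
  α_3 = 5: Horner steps 1 → 2 → 1, so m(5) = 1.
  α_4 = 3: Horner steps 1 → 0 → 5, so m(3) = 5.
  α_5 = 1: Horner steps 1 → 5 → 3, so m(1) = 3.
Codeword c = [2, 3, 1, 5, 3] ∈ F_7^5.


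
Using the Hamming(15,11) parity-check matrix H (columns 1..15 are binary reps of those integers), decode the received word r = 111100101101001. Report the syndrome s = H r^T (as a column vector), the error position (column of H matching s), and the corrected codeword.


s = (0, 0, 1, 1)^T, error position = 3, corrected codeword c = 110100101101001

Compute s = H r^T mod 2 one row at a time:
  s_1 = 0 + 1 + 1 + 0 + 1 + 0 + 0 + 1 = 4 ≡ 0 (mod 2).
  s_2 = 1 + 0 + 0 + 1 + 1 + 0 + 0 + 1 = 4 ≡ 0 (mod 2).
  s_3 = 1 + 1 + 0 + 1 + 1 + 0 + 0 + 1 = 5 ≡ 1 (mod 2).
  s_4 = 1 + 1 + 0 + 1 + 1 + 0 + 0 + 1 = 5 ≡ 1 (mod 2).
s = (0, 0, 1, 1)^T — this equals column 3 of H (binary 0011), so error is at position 3.
Correct: flip bit 3 of r = 111100101101001 to get c = 110100101101001.


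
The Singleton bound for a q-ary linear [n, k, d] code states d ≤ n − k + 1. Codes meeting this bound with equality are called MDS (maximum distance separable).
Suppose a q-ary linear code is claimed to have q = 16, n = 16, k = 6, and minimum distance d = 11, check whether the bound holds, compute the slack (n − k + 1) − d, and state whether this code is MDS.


Singleton RHS = n − k + 1 = 11, slack = 0, bound satisfied, MDS.

Singleton bound: d ≤ n − k + 1.
Here n = 16, k = 6, so n − k + 1 = 11.
Given d = 11, check d ≤ 11: YES.
Slack = (n − k + 1) − d = 0.
The code is MDS (slack = 0).
Description: the claimed parameters are [16, 6, 11]_16; such a code would be MDS (meets Singleton bound).


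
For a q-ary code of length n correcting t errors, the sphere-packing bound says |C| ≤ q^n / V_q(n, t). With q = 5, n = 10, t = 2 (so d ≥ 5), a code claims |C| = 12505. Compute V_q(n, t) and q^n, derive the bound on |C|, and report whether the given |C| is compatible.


V_q(n, t) = 761, q^n = 9765625, Hamming bound = 12832, |C| = 12505 ≤ bound (satisfied).

Step 1: Compute V_q(n, t) = Σ_{j=0}^2 C(n, j) (q−1)^j.
  j = 0: C(10,0)·(4)^0 = 1·1 = 1.
  j = 1: C(10,1)·(4)^1 = 10·4 = 40.
  j = 2: C(10,2)·(4)^2 = 45·16 = 720.
  V_q(n, t) = 1 + 40 + 720 = 761.
Step 2: q^n = 5^10 = 9765625.
Step 3: Hamming bound ⌊q^n / V_q(n,t)⌋ = ⌊9765625/761⌋ = 12832.
Step 4: Compare |C| = 12505 to 12832: satisfied.
The claimed |C| lies below the Hamming bound.


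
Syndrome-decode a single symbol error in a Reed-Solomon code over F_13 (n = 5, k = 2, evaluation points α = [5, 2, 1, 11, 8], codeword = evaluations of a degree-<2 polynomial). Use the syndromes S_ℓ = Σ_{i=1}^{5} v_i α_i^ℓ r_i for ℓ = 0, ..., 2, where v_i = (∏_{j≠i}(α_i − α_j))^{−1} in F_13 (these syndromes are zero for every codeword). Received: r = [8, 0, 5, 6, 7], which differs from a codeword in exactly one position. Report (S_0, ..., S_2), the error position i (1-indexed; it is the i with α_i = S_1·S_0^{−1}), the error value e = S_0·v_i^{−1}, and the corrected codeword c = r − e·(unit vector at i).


S = (8, 3, 6), error at position 2, error magnitude e = 4, c = [8, 9, 5, 6, 7].

Step 1: column multipliers v_i = (∏_{j≠i}(α_i − α_j))^{−1} mod 13.
  i = 1 (α = 5): (5−2)(5−1)(5−11)(5−8) = 3·4·(−6)·(−3) = 216 ≡ 8, so v_1 = 8^{−1} = 5 (mod 13).
  i = 2 (α = 2): (2−5)(2−1)(2−11)(2−8) = (−3)·1·(−9)·(−6) = −162 ≡ 7, so v_2 = 7^{−1} = 2 (mod 13).
  i = 3 (α = 1): (1−5)(1−2)(1−11)(1−8) = (−4)·(−1)·(−10)·(−7) = 280 ≡ 7, so v_3 = 7^{−1} = 2 (mod 13).
  i = 4 (α = 11): (11−5)(11−2)(11−1)(11−8) = 6·9·10·3 = 1620 ≡ 8, so v_4 = 8^{−1} = 5 (mod 13).
  i = 5 (α = 8): (8−5)(8−2)(8−1)(8−11) = 3·6·7·(−3) = −378 ≡ 12, so v_5 = 12^{−1} = 12 (mod 13).
  v = [5, 2, 2, 5, 12].
Step 2: syndromes of r = [8, 0, 5, 6, 7] (all sums mod 13).
  S_0 = Σ v_i r_i = 5·8 + 2·0 + 2·5 + 5·6 + 12·7 = 164 ≡ 8.
  S_1 = Σ v_i α_i r_i = 5·5·8 + 2·2·0 + 2·1·5 + 5·11·6 + 12·8·7 = 1212 ≡ 3.
  α_i^2 mod 13 = [12, 4, 1, 4, 12].
  S_2 = Σ v_i α_i^2 r_i = 5·12·8 + 2·4·0 + 2·1·5 + 5·4·6 + 12·12·7 = 1618 ≡ 6.
  S = (8, 3, 6) ≠ 0, so r is not a codeword (an error is present).
Step 3: locate the error. For a single error e at position i, S_ℓ = v_i·e·α_i^ℓ, so α_err = S_1/S_0.
  S_0^{−1} = 8^{−1} = 5 (mod 13), so α_err = 3·5 = 15 ≡ 2 = α_2. Error position i = 2.
  Consistency check: S_2/S_1 = 6·9 = 54 ≡ 2 = α_err ✓ (single-error assumption holds).
Step 4: error magnitude e = S_0/v_2 = S_0·∏_{j≠2}(α_2 − α_j) = 8·7 = 56 ≡ 4 (mod 13).
Step 5: correct position 2: c_2 = r_2 − e = 0 − 4 ≡ 9 (mod 13). Hence c = [8, 9, 5, 6, 7].
  Check: interpolating c through the α_i gives m(x) = 1 + 4·x (degree < 2) with m(α_i) = c_i for every i, so c is indeed a codeword.


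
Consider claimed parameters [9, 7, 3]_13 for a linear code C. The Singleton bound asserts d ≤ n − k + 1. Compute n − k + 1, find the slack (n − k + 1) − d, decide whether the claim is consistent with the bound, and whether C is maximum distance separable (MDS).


Singleton RHS = n − k + 1 = 3, slack = 0, bound satisfied, MDS.

Singleton bound: d ≤ n − k + 1.
Here n = 9, k = 7, so n − k + 1 = 3.
Given d = 3, check d ≤ 3: YES.
Slack = (n − k + 1) − d = 0.
The code is MDS (slack = 0).
Description: the claimed parameters are [9, 7, 3]_13; such a code would be MDS (meets Singleton bound).


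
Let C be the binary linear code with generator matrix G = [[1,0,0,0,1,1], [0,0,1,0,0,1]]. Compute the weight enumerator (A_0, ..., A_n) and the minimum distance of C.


Weight distribution: A_0 = 1, A_2 = 1, A_3 = 2. Minimum distance d = 2.

Enumerate all 2^2 = 4 messages m ∈ F_2^2.
For each, compute codeword c = mG in F_2^6, then tally its weight.
  m = 00 → c = 000000, weight = 0.
  m = 10 → c = 100011, weight = 3.
  m = 01 → c = 001001, weight = 2.
  m = 11 → c = 101010, weight = 3.
Tally weights:
  weight 0: 1 codewords.
  weight 2: 1 codewords.
  weight 3: 2 codewords.
Minimum distance d = smallest w > 0 with A_w > 0 = 2.
Sanity: Σ A_w = 4 = 2^2 = 4 ✓.


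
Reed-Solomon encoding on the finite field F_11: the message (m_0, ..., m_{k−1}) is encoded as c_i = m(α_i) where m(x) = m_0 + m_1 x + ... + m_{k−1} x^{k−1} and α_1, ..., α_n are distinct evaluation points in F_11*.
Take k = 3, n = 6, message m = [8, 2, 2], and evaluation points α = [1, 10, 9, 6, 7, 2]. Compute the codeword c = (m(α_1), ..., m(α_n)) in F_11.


c = [1, 8, 1, 4, 10, 9]

Message polynomial: m(x) = 8 + 2·x + 2·x^2 (mod 11).
For each evaluation point α_i, compute m(α_i) mod 11:
  α_1 = 1: Horner steps 2 → 4 → 1, so m(1) = 1.
  α_2 = 10: Horner steps 2 → 0 → 8, so m(10) = 8.
  α_3 = 9: Horner steps 2 → 9 → 1, so m(9) = 1.
  α_4 = 6: Horner steps 2 → 3 → 4, so m(6) = 4.
  α_5 = 7: Horner steps 2 → 5 → 10, so m(7) = 10.
  α_6 = 2: Horner steps 2 → 6 → 9, so m(2) = 9.
Codeword c = [1, 8, 1, 4, 10, 9] ∈ F_11^6.


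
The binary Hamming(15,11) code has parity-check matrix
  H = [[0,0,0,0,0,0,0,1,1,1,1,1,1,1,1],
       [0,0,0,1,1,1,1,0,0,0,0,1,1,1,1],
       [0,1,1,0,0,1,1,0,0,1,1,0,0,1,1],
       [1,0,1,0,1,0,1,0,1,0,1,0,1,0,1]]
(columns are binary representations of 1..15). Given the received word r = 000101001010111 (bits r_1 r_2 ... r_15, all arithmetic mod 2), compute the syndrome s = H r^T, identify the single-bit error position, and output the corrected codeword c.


s = (1, 1, 0, 0)^T, error position = 12, corrected codeword c = 000101001011111

Compute s = H r^T mod 2 one row at a time:
  s_1 = 0 + 1 + 0 + 1 + 0 + 1 + 1 + 1 = 5 ≡ 1 (mod 2).
  s_2 = 1 + 0 + 1 + 0 + 0 + 1 + 1 + 1 = 5 ≡ 1 (mod 2).
  s_3 = 0 + 0 + 1 + 0 + 0 + 1 + 1 + 1 = 4 ≡ 0 (mod 2).
  s_4 = 0 + 0 + 0 + 0 + 1 + 1 + 1 + 1 = 4 ≡ 0 (mod 2).
s = (1, 1, 0, 0)^T — this equals column 12 of H (binary 1100), so error is at position 12.
Correct: flip bit 12 of r = 000101001010111 to get c = 000101001011111.


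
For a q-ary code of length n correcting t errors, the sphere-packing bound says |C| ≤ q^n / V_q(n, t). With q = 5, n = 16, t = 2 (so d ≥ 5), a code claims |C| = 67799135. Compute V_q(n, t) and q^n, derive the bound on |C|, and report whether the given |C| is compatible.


V_q(n, t) = 1985, q^n = 152587890625, Hamming bound = 76870473, |C| = 67799135 ≤ bound (satisfied).

Step 1: Compute V_q(n, t) = Σ_{j=0}^2 C(n, j) (q−1)^j.
  j = 0: C(16,0)·(4)^0 = 1·1 = 1.
  j = 1: C(16,1)·(4)^1 = 16·4 = 64.
  j = 2: C(16,2)·(4)^2 = 120·16 = 1920.
  V_q(n, t) = 1 + 64 + 1920 = 1985.
Step 2: q^n = 5^16 = 152587890625.
Step 3: Hamming bound ⌊q^n / V_q(n,t)⌋ = ⌊152587890625/1985⌋ = 76870473.
Step 4: Compare |C| = 67799135 to 76870473: satisfied.
The claimed |C| lies below the Hamming bound.


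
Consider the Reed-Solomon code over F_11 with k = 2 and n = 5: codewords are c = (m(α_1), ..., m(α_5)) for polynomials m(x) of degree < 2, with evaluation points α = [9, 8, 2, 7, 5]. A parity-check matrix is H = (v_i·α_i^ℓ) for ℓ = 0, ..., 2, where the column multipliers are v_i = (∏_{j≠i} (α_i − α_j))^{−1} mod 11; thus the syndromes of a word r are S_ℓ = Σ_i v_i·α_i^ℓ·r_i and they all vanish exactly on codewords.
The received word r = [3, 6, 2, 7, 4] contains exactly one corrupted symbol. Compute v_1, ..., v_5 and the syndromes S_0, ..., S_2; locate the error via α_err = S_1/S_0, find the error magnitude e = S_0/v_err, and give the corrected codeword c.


S = (1, 7, 5), error at position 4, error magnitude e = 9, c = [3, 6, 2, 9, 4].

Step 1: column multipliers v_i = (∏_{j≠i}(α_i − α_j))^{−1} mod 11.
  i = 1 (α = 9): (9−8)(9−2)(9−7)(9−5) = 1·7·2·4 = 56 ≡ 1, so v_1 = 1^{−1} = 1 (mod 11).
  i = 2 (α = 8): (8−9)(8−2)(8−7)(8−5) = (−1)·6·1·3 = −18 ≡ 4, so v_2 = 4^{−1} = 3 (mod 11).
  i = 3 (α = 2): (2−9)(2−8)(2−7)(2−5) = (−7)·(−6)·(−5)·(−3) = 630 ≡ 3, so v_3 = 3^{−1} = 4 (mod 11).
  i = 4 (α = 7): (7−9)(7−8)(7−2)(7−5) = (−2)·(−1)·5·2 = 20 ≡ 9, so v_4 = 9^{−1} = 5 (mod 11).
  i = 5 (α = 5): (5−9)(5−8)(5−2)(5−7) = (−4)·(−3)·3·(−2) = −72 ≡ 5, so v_5 = 5^{−1} = 9 (mod 11).
  v = [1, 3, 4, 5, 9].
Step 2: syndromes of r = [3, 6, 2, 7, 4] (all sums mod 11).
  S_0 = Σ v_i r_i = 1·3 + 3·6 + 4·2 + 5·7 + 9·4 = 100 ≡ 1.
  S_1 = Σ v_i α_i r_i = 1·9·3 + 3·8·6 + 4·2·2 + 5·7·7 + 9·5·4 = 612 ≡ 7.
  α_i^2 mod 11 = [4, 9, 4, 5, 3].
  S_2 = Σ v_i α_i^2 r_i = 1·4·3 + 3·9·6 + 4·4·2 + 5·5·7 + 9·3·4 = 489 ≡ 5.
  S = (1, 7, 5) ≠ 0, so r is not a codeword (an error is present).
Step 3: locate the error. For a single error e at position i, S_ℓ = v_i·e·α_i^ℓ, so α_err = S_1/S_0.
  S_0^{−1} = 1^{−1} = 1 (mod 11), so α_err = 7·1 = 7 ≡ 7 = α_4. Error position i = 4.
  Consistency check: S_2/S_1 = 5·8 = 40 ≡ 7 = α_err ✓ (single-error assumption holds).
Step 4: error magnitude e = S_0/v_4 = S_0·∏_{j≠4}(α_4 − α_j) = 1·9 = 9 ≡ 9 (mod 11).
Step 5: correct position 4: c_4 = r_4 − e = 7 − 9 ≡ 9 (mod 11). Hence c = [3, 6, 2, 9, 4].
  Check: interpolating c through the α_i gives m(x) = 8 + 8·x (degree < 2) with m(α_i) = c_i for every i, so c is indeed a codeword.


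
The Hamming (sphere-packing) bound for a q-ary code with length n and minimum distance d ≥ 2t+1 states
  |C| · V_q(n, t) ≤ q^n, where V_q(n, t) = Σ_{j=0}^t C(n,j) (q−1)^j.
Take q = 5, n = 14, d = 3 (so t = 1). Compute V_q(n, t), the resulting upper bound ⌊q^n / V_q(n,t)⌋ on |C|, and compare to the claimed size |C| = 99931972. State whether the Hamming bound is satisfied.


V_q(n, t) = 57, q^n = 6103515625, Hamming bound = 107079221, |C| = 99931972 ≤ bound (satisfied).

Step 1: Compute V_q(n, t) = Σ_{j=0}^1 C(n, j) (q−1)^j.
  j = 0: C(14,0)·(4)^0 = 1·1 = 1.
  j = 1: C(14,1)·(4)^1 = 14·4 = 56.
  V_q(n, t) = 1 + 56 = 57.
Step 2: q^n = 5^14 = 6103515625.
Step 3: Hamming bound ⌊q^n / V_q(n,t)⌋ = ⌊6103515625/57⌋ = 107079221.
Step 4: Compare |C| = 99931972 to 107079221: satisfied.
The claimed |C| lies below the Hamming bound.


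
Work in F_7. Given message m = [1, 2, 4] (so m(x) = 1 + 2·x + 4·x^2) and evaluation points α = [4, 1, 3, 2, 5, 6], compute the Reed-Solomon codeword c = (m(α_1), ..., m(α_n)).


c = [3, 0, 1, 0, 6, 3]

Message polynomial: m(x) = 1 + 2·x + 4·x^2 (mod 7).
For each evaluation point α_i, compute m(α_i) mod 7:
  α_1 = 4: Horner steps 4 → 4 → 3, so m(4) = 3.
  α_2 = 1: Horner steps 4 → 6 → 0, so m(1) = 0.
  α_3 = 3: Horner steps 4 → 0 → 1, so m(3) = 1.
  α_4 = 2: Horner steps 4 → 3 → 0, so m(2) = 0.
  α_5 = 5: Horner steps 4 → 1 → 6, so m(5) = 6.
  α_6 = 6: Horner steps 4 → 5 → 3, so m(6) = 3.
Codeword c = [3, 0, 1, 0, 6, 3] ∈ F_7^6.


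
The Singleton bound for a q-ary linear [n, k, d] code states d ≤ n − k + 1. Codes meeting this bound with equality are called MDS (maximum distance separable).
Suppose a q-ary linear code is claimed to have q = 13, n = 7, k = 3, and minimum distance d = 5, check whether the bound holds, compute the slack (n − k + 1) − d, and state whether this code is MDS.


Singleton RHS = n − k + 1 = 5, slack = 0, bound satisfied, MDS.

Singleton bound: d ≤ n − k + 1.
Here n = 7, k = 3, so n − k + 1 = 5.
Given d = 5, check d ≤ 5: YES.
Slack = (n − k + 1) − d = 0.
The code is MDS (slack = 0).
Description: the claimed parameters are [7, 3, 5]_13; such a code would be MDS (meets Singleton bound).


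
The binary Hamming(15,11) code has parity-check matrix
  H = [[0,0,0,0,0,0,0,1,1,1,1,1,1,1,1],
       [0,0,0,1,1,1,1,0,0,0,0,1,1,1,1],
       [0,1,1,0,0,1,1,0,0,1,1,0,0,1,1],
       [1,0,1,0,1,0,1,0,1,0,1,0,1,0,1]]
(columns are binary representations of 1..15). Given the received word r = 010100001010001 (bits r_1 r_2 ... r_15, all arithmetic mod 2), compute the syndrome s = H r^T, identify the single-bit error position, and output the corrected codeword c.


s = (1, 0, 1, 1)^T, error position = 11, corrected codeword c = 010100001000001

Compute s = H r^T mod 2 one row at a time:
  s_1 = 0 + 1 + 0 + 1 + 0 + 0 + 0 + 1 = 3 ≡ 1 (mod 2).
  s_2 = 1 + 0 + 0 + 0 + 0 + 0 + 0 + 1 = 2 ≡ 0 (mod 2).
  s_3 = 1 + 0 + 0 + 0 + 0 + 1 + 0 + 1 = 3 ≡ 1 (mod 2).
  s_4 = 0 + 0 + 0 + 0 + 1 + 1 + 0 + 1 = 3 ≡ 1 (mod 2).
s = (1, 0, 1, 1)^T — this equals column 11 of H (binary 1011), so error is at position 11.
Correct: flip bit 11 of r = 010100001010001 to get c = 010100001000001.


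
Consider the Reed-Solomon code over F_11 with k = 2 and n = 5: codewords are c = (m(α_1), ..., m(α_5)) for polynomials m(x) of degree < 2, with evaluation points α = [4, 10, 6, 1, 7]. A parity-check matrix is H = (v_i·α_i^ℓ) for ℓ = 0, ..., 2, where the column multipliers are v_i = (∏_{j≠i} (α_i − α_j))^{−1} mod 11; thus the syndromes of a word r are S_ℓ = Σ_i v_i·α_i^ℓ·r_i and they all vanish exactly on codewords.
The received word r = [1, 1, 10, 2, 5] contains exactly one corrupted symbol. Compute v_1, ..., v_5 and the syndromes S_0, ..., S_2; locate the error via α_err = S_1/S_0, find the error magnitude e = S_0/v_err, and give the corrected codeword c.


S = (7, 6, 2), error at position 1, error magnitude e = 3, c = [9, 1, 10, 2, 5].

Step 1: column multipliers v_i = (∏_{j≠i}(α_i − α_j))^{−1} mod 11.
  i = 1 (α = 4): (4−10)(4−6)(4−1)(4−7) = (−6)·(−2)·3·(−3) = −108 ≡ 2, so v_1 = 2^{−1} = 6 (mod 11).
  i = 2 (α = 10): (10−4)(10−6)(10−1)(10−7) = 6·4·9·3 = 648 ≡ 10, so v_2 = 10^{−1} = 10 (mod 11).
  i = 3 (α = 6): (6−4)(6−10)(6−1)(6−7) = 2·(−4)·5·(−1) = 40 ≡ 7, so v_3 = 7^{−1} = 8 (mod 11).
  i = 4 (α = 1): (1−4)(1−10)(1−6)(1−7) = (−3)·(−9)·(−5)·(−6) = 810 ≡ 7, so v_4 = 7^{−1} = 8 (mod 11).
  i = 5 (α = 7): (7−4)(7−10)(7−6)(7−1) = 3·(−3)·1·6 = −54 ≡ 1, so v_5 = 1^{−1} = 1 (mod 11).
  v = [6, 10, 8, 8, 1].
Step 2: syndromes of r = [1, 1, 10, 2, 5] (all sums mod 11).
  S_0 = Σ v_i r_i = 6·1 + 10·1 + 8·10 + 8·2 + 1·5 = 117 ≡ 7.
  S_1 = Σ v_i α_i r_i = 6·4·1 + 10·10·1 + 8·6·10 + 8·1·2 + 1·7·5 = 655 ≡ 6.
  α_i^2 mod 11 = [5, 1, 3, 1, 5].
  S_2 = Σ v_i α_i^2 r_i = 6·5·1 + 10·1·1 + 8·3·10 + 8·1·2 + 1·5·5 = 321 ≡ 2.
  S = (7, 6, 2) ≠ 0, so r is not a codeword (an error is present).
Step 3: locate the error. For a single error e at position i, S_ℓ = v_i·e·α_i^ℓ, so α_err = S_1/S_0.
  S_0^{−1} = 7^{−1} = 8 (mod 11), so α_err = 6·8 = 48 ≡ 4 = α_1. Error position i = 1.
  Consistency check: S_2/S_1 = 2·2 = 4 ≡ 4 = α_err ✓ (single-error assumption holds).
Step 4: error magnitude e = S_0/v_1 = S_0·∏_{j≠1}(α_1 − α_j) = 7·2 = 14 ≡ 3 (mod 11).
Step 5: correct position 1: c_1 = r_1 − e = 1 − 3 ≡ 9 (mod 11). Hence c = [9, 1, 10, 2, 5].
  Check: interpolating c through the α_i gives m(x) = 7 + 6·x (degree < 2) with m(α_i) = c_i for every i, so c is indeed a codeword.


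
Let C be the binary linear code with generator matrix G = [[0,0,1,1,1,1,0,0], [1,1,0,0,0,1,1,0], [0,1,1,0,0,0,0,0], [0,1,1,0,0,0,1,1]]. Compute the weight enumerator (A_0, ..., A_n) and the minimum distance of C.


Weight distribution: A_0 = 1, A_2 = 2, A_4 = 9, A_6 = 4. Minimum distance d = 2.

Enumerate all 2^4 = 16 messages m ∈ F_2^4.
For each, compute codeword c = mG in F_2^8, then tally its weight.
  m = 0000 → c = 00000000, weight = 0.
  m = 1000 → c = 00111100, weight = 4.
  m = 0100 → c = 11000110, weight = 4.
  m = 1100 → c = 11111010, weight = 6.
  m = 0010 → c = 01100000, weight = 2.
  m = 1010 → c = 01011100, weight = 4.
  m = 0110 → c = 10100110, weight = 4.
  m = 1110 → c = 10011010, weight = 4.
  m = 0001 → c = 01100011, weight = 4.
  m = 1001 → c = 01011111, weight = 6.
  m = 0101 → c = 10100101, weight = 4.
  m = 1101 → c = 10011001, weight = 4.
  m = 0011 → c = 00000011, weight = 2.
  m = 1011 → c = 00111111, weight = 6.
  m = 0111 → c = 11000101, weight = 4.
  m = 1111 → c = 11111001, weight = 6.
Tally weights:
  weight 0: 1 codewords.
  weight 2: 2 codewords.
  weight 4: 9 codewords.
  weight 6: 4 codewords.
Minimum distance d = smallest w > 0 with A_w > 0 = 2.
Sanity: Σ A_w = 16 = 2^4 = 16 ✓.


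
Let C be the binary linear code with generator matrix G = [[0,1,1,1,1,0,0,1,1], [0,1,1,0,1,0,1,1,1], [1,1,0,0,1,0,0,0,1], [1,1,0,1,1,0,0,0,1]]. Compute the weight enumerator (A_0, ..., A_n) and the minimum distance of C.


Weight distribution: A_0 = 1, A_1 = 2, A_2 = 1, A_3 = 1, A_4 = 3, A_5 = 4, A_6 = 3, A_7 = 1. Minimum distance d = 1.

Enumerate all 2^4 = 16 messages m ∈ F_2^4.
For each, compute codeword c = mG in F_2^9, then tally its weight.
  m = 0000 → c = 000000000, weight = 0.
  m = 1000 → c = 011110011, weight = 6.
  m = 0100 → c = 011010111, weight = 6.
  m = 1100 → c = 000100100, weight = 2.
  m = 0010 → c = 110010001, weight = 4.
  m = 1010 → c = 101100010, weight = 4.
  m = 0110 → c = 101000110, weight = 4.
  m = 1110 → c = 110110101, weight = 6.
  m = 0001 → c = 110110001, weight = 5.
  m = 1001 → c = 101000010, weight = 3.
  m = 0101 → c = 101100110, weight = 5.
  m = 1101 → c = 110010101, weight = 5.
  m = 0011 → c = 000100000, weight = 1.
  m = 1011 → c = 011010011, weight = 5.
  m = 0111 → c = 011110111, weight = 7.
  m = 1111 → c = 000000100, weight = 1.
Tally weights:
  weight 0: 1 codewords.
  weight 1: 2 codewords.
  weight 2: 1 codewords.
  weight 3: 1 codewords.
  weight 4: 3 codewords.
  weight 5: 4 codewords.
  weight 6: 3 codewords.
  weight 7: 1 codewords.
Minimum distance d = smallest w > 0 with A_w > 0 = 1.
Sanity: Σ A_w = 16 = 2^4 = 16 ✓.


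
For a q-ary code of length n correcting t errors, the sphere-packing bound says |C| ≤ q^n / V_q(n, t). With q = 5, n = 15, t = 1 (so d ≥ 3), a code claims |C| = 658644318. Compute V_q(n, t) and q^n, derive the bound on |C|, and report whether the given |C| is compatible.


V_q(n, t) = 61, q^n = 30517578125, Hamming bound = 500288165, |C| = 658644318 > bound (violated).

Step 1: Compute V_q(n, t) = Σ_{j=0}^1 C(n, j) (q−1)^j.
  j = 0: C(15,0)·(4)^0 = 1·1 = 1.
  j = 1: C(15,1)·(4)^1 = 15·4 = 60.
  V_q(n, t) = 1 + 60 = 61.
Step 2: q^n = 5^15 = 30517578125.
Step 3: Hamming bound ⌊q^n / V_q(n,t)⌋ = ⌊30517578125/61⌋ = 500288165.
Step 4: Compare |C| = 658644318 to 500288165: violated.
The claimed |C| lies above the Hamming bound, so no 5-ary code of length 15 with d ≥ 3 can have 658644318 codewords.


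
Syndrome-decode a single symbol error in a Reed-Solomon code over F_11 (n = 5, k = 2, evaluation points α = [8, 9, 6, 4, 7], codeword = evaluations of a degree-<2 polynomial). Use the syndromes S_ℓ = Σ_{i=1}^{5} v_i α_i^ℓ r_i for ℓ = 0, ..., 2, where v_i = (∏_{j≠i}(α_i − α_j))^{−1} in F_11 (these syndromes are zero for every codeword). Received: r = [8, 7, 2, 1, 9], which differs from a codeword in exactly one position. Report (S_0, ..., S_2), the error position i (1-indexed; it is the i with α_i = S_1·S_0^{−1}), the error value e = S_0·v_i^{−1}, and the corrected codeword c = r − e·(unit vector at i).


S = (8, 4, 2), error at position 3, error magnitude e = 3, c = [8, 7, 10, 1, 9].

Step 1: column multipliers v_i = (∏_{j≠i}(α_i − α_j))^{−1} mod 11.
  i = 1 (α = 8): (8−9)(8−6)(8−4)(8−7) = (−1)·2·4·1 = −8 ≡ 3, so v_1 = 3^{−1} = 4 (mod 11).
  i = 2 (α = 9): (9−8)(9−6)(9−4)(9−7) = 1·3·5·2 = 30 ≡ 8, so v_2 = 8^{−1} = 7 (mod 11).
  i = 3 (α = 6): (6−8)(6−9)(6−4)(6−7) = (−2)·(−3)·2·(−1) = −12 ≡ 10, so v_3 = 10^{−1} = 10 (mod 11).
  i = 4 (α = 4): (4−8)(4−9)(4−6)(4−7) = (−4)·(−5)·(−2)·(−3) = 120 ≡ 10, so v_4 = 10^{−1} = 10 (mod 11).
  i = 5 (α = 7): (7−8)(7−9)(7−6)(7−4) = (−1)·(−2)·1·3 = 6 ≡ 6, so v_5 = 6^{−1} = 2 (mod 11).
  v = [4, 7, 10, 10, 2].
Step 2: syndromes of r = [8, 7, 2, 1, 9] (all sums mod 11).
  S_0 = Σ v_i r_i = 4·8 + 7·7 + 10·2 + 10·1 + 2·9 = 129 ≡ 8.
  S_1 = Σ v_i α_i r_i = 4·8·8 + 7·9·7 + 10·6·2 + 10·4·1 + 2·7·9 = 983 ≡ 4.
  α_i^2 mod 11 = [9, 4, 3, 5, 5].
  S_2 = Σ v_i α_i^2 r_i = 4·9·8 + 7·4·7 + 10·3·2 + 10·5·1 + 2·5·9 = 684 ≡ 2.
  S = (8, 4, 2) ≠ 0, so r is not a codeword (an error is present).
Step 3: locate the error. For a single error e at position i, S_ℓ = v_i·e·α_i^ℓ, so α_err = S_1/S_0.
  S_0^{−1} = 8^{−1} = 7 (mod 11), so α_err = 4·7 = 28 ≡ 6 = α_3. Error position i = 3.
  Consistency check: S_2/S_1 = 2·3 = 6 ≡ 6 = α_err ✓ (single-error assumption holds).
Step 4: error magnitude e = S_0/v_3 = S_0·∏_{j≠3}(α_3 − α_j) = 8·10 = 80 ≡ 3 (mod 11).
Step 5: correct position 3: c_3 = r_3 − e = 2 − 3 ≡ 10 (mod 11). Hence c = [8, 7, 10, 1, 9].
  Check: interpolating c through the α_i gives m(x) = 5 + 10·x (degree < 2) with m(α_i) = c_i for every i, so c is indeed a codeword.


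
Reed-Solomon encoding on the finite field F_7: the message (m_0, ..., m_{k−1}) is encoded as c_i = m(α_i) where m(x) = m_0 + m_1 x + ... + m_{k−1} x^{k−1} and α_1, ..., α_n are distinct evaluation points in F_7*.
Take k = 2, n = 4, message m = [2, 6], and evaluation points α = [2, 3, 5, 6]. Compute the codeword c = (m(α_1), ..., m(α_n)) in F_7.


c = [0, 6, 4, 3]

Message polynomial: m(x) = 2 + 6·x (mod 7).
For each evaluation point α_i, compute m(α_i) mod 7:
  α_1 = 2: Horner steps 6 → 0, so m(2) = 0.
  α_2 = 3: Horner steps 6 → 6, so m(3) = 6.
  α_3 = 5: Horner steps 6 → 4, so m(5) = 4.
  α_4 = 6: Horner steps 6 → 3, so m(6) = 3.
Codeword c = [0, 6, 4, 3] ∈ F_7^4.


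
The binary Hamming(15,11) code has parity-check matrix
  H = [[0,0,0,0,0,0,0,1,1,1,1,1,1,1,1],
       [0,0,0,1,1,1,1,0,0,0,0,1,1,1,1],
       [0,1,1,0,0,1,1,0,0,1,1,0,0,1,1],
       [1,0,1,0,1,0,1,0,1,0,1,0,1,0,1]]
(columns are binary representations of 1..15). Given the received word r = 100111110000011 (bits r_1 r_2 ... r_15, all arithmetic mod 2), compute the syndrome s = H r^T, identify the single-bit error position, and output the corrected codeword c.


s = (1, 0, 0, 0)^T, error position = 8, corrected codeword c = 100111100000011

Compute s = H r^T mod 2 one row at a time:
  s_1 = 1 + 0 + 0 + 0 + 0 + 0 + 1 + 1 = 3 ≡ 1 (mod 2).
  s_2 = 1 + 1 + 1 + 1 + 0 + 0 + 1 + 1 = 6 ≡ 0 (mod 2).
  s_3 = 0 + 0 + 1 + 1 + 0 + 0 + 1 + 1 = 4 ≡ 0 (mod 2).
  s_4 = 1 + 0 + 1 + 1 + 0 + 0 + 0 + 1 = 4 ≡ 0 (mod 2).
s = (1, 0, 0, 0)^T — this equals column 8 of H (binary 1000), so error is at position 8.
Correct: flip bit 8 of r = 100111110000011 to get c = 100111100000011.


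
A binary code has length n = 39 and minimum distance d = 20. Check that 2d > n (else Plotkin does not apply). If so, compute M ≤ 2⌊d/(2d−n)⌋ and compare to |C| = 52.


Plotkin bound M ≤ 40; given |C| = 52 > bound (violated).

Check applicability: 2d = 40, n = 39.
2d − n = 1 > 0, so Plotkin applies.
Compute d/(2d−n) = 20/1 ≈ 20.0000.
⌊d/(2d−n)⌋ = 20.
Plotkin bound: M ≤ 2·20 = 40.
Given |C| = 52, check: VIOLATED.
This |C| is above the Plotkin bound, so no binary code with n = 39, d = 20 and 52 codewords exists.


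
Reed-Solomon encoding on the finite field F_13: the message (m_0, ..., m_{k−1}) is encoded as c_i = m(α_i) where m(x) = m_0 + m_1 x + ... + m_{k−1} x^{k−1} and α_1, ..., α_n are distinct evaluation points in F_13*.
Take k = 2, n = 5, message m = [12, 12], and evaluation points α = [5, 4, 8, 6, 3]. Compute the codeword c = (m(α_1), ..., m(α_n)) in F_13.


c = [7, 8, 4, 6, 9]

Message polynomial: m(x) = 12 + 12·x (mod 13).
For each evaluation point α_i, compute m(α_i) mod 13:
  α_1 = 5: Horner steps 12 → 7, so m(5) = 7.
  α_2 = 4: Horner steps 12 → 8, so m(4) = 8.
  α_3 = 8: Horner steps 12 → 4, so m(8) = 4.
  α_4 = 6: Horner steps 12 → 6, so m(6) = 6.
  α_5 = 3: Horner steps 12 → 9, so m(3) = 9.
Codeword c = [7, 8, 4, 6, 9] ∈ F_13^5.


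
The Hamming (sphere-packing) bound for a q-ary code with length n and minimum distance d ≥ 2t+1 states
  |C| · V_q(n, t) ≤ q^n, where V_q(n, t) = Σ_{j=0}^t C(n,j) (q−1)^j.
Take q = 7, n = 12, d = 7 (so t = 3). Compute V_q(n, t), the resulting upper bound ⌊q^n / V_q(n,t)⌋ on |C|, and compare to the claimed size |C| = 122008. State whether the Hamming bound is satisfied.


V_q(n, t) = 49969, q^n = 13841287201, Hamming bound = 276997, |C| = 122008 ≤ bound (satisfied).

Step 1: Compute V_q(n, t) = Σ_{j=0}^3 C(n, j) (q−1)^j.
  j = 0: C(12,0)·(6)^0 = 1·1 = 1.
  j = 1: C(12,1)·(6)^1 = 12·6 = 72.
  j = 2: C(12,2)·(6)^2 = 66·36 = 2376.
  j = 3: C(12,3)·(6)^3 = 220·216 = 47520.
  V_q(n, t) = 1 + 72 + 2376 + 47520 = 49969.
Step 2: q^n = 7^12 = 13841287201.
Step 3: Hamming bound ⌊q^n / V_q(n,t)⌋ = ⌊13841287201/49969⌋ = 276997.
Step 4: Compare |C| = 122008 to 276997: satisfied.
The claimed |C| lies below the Hamming bound.


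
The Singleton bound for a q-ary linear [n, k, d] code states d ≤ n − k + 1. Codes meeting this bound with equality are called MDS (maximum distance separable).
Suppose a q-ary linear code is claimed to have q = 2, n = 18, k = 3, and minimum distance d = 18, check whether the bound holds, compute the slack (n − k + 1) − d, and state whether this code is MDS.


Singleton RHS = n − k + 1 = 16, slack = -2, bound violated (no such code; not MDS).

Singleton bound: d ≤ n − k + 1.
Here n = 18, k = 3, so n − k + 1 = 16.
Given d = 18, check d ≤ 16: NO.
Slack = (n − k + 1) − d = -2.
The slack is negative: d = 18 exceeds n − k + 1 = 16 by 2, so the Singleton bound is violated and no linear [18, 3, 18]_2 code can exist. In particular it is not MDS (MDS requires d = n − k + 1 exactly).
Description: the claimed parameters are [18, 3, 18]_2; such a code would be impossible (violates the Singleton bound).


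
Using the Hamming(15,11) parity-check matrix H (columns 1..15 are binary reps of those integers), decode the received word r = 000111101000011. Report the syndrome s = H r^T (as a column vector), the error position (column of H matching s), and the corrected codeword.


s = (1, 0, 0, 0)^T, error position = 8, corrected codeword c = 000111111000011

Compute s = H r^T mod 2 one row at a time:
  s_1 = 0 + 1 + 0 + 0 + 0 + 0 + 1 + 1 = 3 ≡ 1 (mod 2).
  s_2 = 1 + 1 + 1 + 1 + 0 + 0 + 1 + 1 = 6 ≡ 0 (mod 2).
  s_3 = 0 + 0 + 1 + 1 + 0 + 0 + 1 + 1 = 4 ≡ 0 (mod 2).
  s_4 = 0 + 0 + 1 + 1 + 1 + 0 + 0 + 1 = 4 ≡ 0 (mod 2).
s = (1, 0, 0, 0)^T — this equals column 8 of H (binary 1000), so error is at position 8.
Correct: flip bit 8 of r = 000111101000011 to get c = 000111111000011.


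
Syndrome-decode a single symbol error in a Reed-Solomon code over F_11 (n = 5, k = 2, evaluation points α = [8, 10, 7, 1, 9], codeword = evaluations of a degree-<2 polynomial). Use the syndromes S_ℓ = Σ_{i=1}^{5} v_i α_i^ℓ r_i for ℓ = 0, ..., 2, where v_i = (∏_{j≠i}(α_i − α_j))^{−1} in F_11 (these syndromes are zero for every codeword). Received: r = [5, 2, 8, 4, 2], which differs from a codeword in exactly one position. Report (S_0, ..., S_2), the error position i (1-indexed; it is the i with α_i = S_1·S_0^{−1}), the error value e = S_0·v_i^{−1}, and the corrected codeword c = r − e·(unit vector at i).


S = (8, 3, 8), error at position 2, error magnitude e = 3, c = [5, 10, 8, 4, 2].

Step 1: column multipliers v_i = (∏_{j≠i}(α_i − α_j))^{−1} mod 11.
  i = 1 (α = 8): (8−10)(8−7)(8−1)(8−9) = (−2)·1·7·(−1) = 14 ≡ 3, so v_1 = 3^{−1} = 4 (mod 11).
  i = 2 (α = 10): (10−8)(10−7)(10−1)(10−9) = 2·3·9·1 = 54 ≡ 10, so v_2 = 10^{−1} = 10 (mod 11).
  i = 3 (α = 7): (7−8)(7−10)(7−1)(7−9) = (−1)·(−3)·6·(−2) = −36 ≡ 8, so v_3 = 8^{−1} = 7 (mod 11).
  i = 4 (α = 1): (1−8)(1−10)(1−7)(1−9) = (−7)·(−9)·(−6)·(−8) = 3024 ≡ 10, so v_4 = 10^{−1} = 10 (mod 11).
  i = 5 (α = 9): (9−8)(9−10)(9−7)(9−1) = 1·(−1)·2·8 = −16 ≡ 6, so v_5 = 6^{−1} = 2 (mod 11).
  v = [4, 10, 7, 10, 2].
Step 2: syndromes of r = [5, 2, 8, 4, 2] (all sums mod 11).
  S_0 = Σ v_i r_i = 4·5 + 10·2 + 7·8 + 10·4 + 2·2 = 140 ≡ 8.
  S_1 = Σ v_i α_i r_i = 4·8·5 + 10·10·2 + 7·7·8 + 10·1·4 + 2·9·2 = 828 ≡ 3.
  α_i^2 mod 11 = [9, 1, 5, 1, 4].
  S_2 = Σ v_i α_i^2 r_i = 4·9·5 + 10·1·2 + 7·5·8 + 10·1·4 + 2·4·2 = 536 ≡ 8.
  S = (8, 3, 8) ≠ 0, so r is not a codeword (an error is present).
Step 3: locate the error. For a single error e at position i, S_ℓ = v_i·e·α_i^ℓ, so α_err = S_1/S_0.
  S_0^{−1} = 8^{−1} = 7 (mod 11), so α_err = 3·7 = 21 ≡ 10 = α_2. Error position i = 2.
  Consistency check: S_2/S_1 = 8·4 = 32 ≡ 10 = α_err ✓ (single-error assumption holds).
Step 4: error magnitude e = S_0/v_2 = S_0·∏_{j≠2}(α_2 − α_j) = 8·10 = 80 ≡ 3 (mod 11).
Step 5: correct position 2: c_2 = r_2 − e = 2 − 3 ≡ 10 (mod 11). Hence c = [5, 10, 8, 4, 2].
  Check: interpolating c through the α_i gives m(x) = 7 + 8·x (degree < 2) with m(α_i) = c_i for every i, so c is indeed a codeword.


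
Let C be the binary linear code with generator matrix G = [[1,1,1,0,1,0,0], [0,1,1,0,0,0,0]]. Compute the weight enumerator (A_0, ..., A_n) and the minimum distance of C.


Weight distribution: A_0 = 1, A_2 = 2, A_4 = 1. Minimum distance d = 2.

Enumerate all 2^2 = 4 messages m ∈ F_2^2.
For each, compute codeword c = mG in F_2^7, then tally its weight.
  m = 00 → c = 0000000, weight = 0.
  m = 10 → c = 1110100, weight = 4.
  m = 01 → c = 0110000, weight = 2.
  m = 11 → c = 1000100, weight = 2.
Tally weights:
  weight 0: 1 codewords.
  weight 2: 2 codewords.
  weight 4: 1 codewords.
Minimum distance d = smallest w > 0 with A_w > 0 = 2.
Sanity: Σ A_w = 4 = 2^2 = 4 ✓.


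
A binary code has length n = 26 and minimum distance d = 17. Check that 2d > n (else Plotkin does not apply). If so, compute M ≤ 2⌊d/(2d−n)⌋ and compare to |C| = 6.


Plotkin bound M ≤ 4; given |C| = 6 > bound (violated).

Check applicability: 2d = 34, n = 26.
2d − n = 8 > 0, so Plotkin applies.
Compute d/(2d−n) = 17/8 ≈ 2.1250.
⌊d/(2d−n)⌋ = 2.
Plotkin bound: M ≤ 2·2 = 4.
Given |C| = 6, check: VIOLATED.
This |C| is above the Plotkin bound, so no binary code with n = 26, d = 17 and 6 codewords exists.


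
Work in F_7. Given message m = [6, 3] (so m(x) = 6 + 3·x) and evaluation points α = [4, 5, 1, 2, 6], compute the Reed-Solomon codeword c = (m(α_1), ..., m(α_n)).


c = [4, 0, 2, 5, 3]

Message polynomial: m(x) = 6 + 3·x (mod 7).
For each evaluation point α_i, compute m(α_i) mod 7:
  α_1 = 4: Horner steps 3 → 4, so m(4) = 4.
  α_2 = 5: Horner steps 3 → 0, so m(5) = 0.
  α_3 = 1: Horner steps 3 → 2, so m(1) = 2.
  α_4 = 2: Horner steps 3 → 5, so m(2) = 5.
  α_5 = 6: Horner steps 3 → 3, so m(6) = 3.
Codeword c = [4, 0, 2, 5, 3] ∈ F_7^5.


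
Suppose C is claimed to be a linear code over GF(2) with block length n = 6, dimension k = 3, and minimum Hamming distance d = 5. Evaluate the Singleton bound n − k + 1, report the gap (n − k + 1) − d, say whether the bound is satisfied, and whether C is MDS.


Singleton RHS = n − k + 1 = 4, slack = -1, bound violated (no such code; not MDS).

Singleton bound: d ≤ n − k + 1.
Here n = 6, k = 3, so n − k + 1 = 4.
Given d = 5, check d ≤ 4: NO.
Slack = (n − k + 1) − d = -1.
The slack is negative: d = 5 exceeds n − k + 1 = 4 by 1, so the Singleton bound is violated and no linear [6, 3, 5]_2 code can exist. In particular it is not MDS (MDS requires d = n − k + 1 exactly).
Description: the claimed parameters are [6, 3, 5]_2; such a code would be impossible (violates the Singleton bound).


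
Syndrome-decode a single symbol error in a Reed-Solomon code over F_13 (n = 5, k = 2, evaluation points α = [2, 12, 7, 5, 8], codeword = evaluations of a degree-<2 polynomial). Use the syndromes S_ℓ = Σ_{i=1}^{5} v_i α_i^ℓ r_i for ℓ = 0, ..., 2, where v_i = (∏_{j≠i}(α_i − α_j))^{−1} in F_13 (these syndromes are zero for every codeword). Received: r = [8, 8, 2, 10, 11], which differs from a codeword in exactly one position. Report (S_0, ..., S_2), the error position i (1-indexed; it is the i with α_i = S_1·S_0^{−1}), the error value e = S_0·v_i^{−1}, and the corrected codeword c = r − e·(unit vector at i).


S = (4, 8, 3), error at position 1, error magnitude e = 12, c = [9, 8, 2, 10, 11].

Step 1: column multipliers v_i = (∏_{j≠i}(α_i − α_j))^{−1} mod 13.
  i = 1 (α = 2): (2−12)(2−7)(2−5)(2−8) = (−10)·(−5)·(−3)·(−6) = 900 ≡ 3, so v_1 = 3^{−1} = 9 (mod 13).
  i = 2 (α = 12): (12−2)(12−7)(12−5)(12−8) = 10·5·7·4 = 1400 ≡ 9, so v_2 = 9^{−1} = 3 (mod 13).
  i = 3 (α = 7): (7−2)(7−12)(7−5)(7−8) = 5·(−5)·2·(−1) = 50 ≡ 11, so v_3 = 11^{−1} = 6 (mod 13).
  i = 4 (α = 5): (5−2)(5−12)(5−7)(5−8) = 3·(−7)·(−2)·(−3) = −126 ≡ 4, so v_4 = 4^{−1} = 10 (mod 13).
  i = 5 (α = 8): (8−2)(8−12)(8−7)(8−5) = 6·(−4)·1·3 = −72 ≡ 6, so v_5 = 6^{−1} = 11 (mod 13).
  v = [9, 3, 6, 10, 11].
Step 2: syndromes of r = [8, 8, 2, 10, 11] (all sums mod 13).
  S_0 = Σ v_i r_i = 9·8 + 3·8 + 6·2 + 10·10 + 11·11 = 329 ≡ 4.
  S_1 = Σ v_i α_i r_i = 9·2·8 + 3·12·8 + 6·7·2 + 10·5·10 + 11·8·11 = 1984 ≡ 8.
  α_i^2 mod 13 = [4, 1, 10, 12, 12].
  S_2 = Σ v_i α_i^2 r_i = 9·4·8 + 3·1·8 + 6·10·2 + 10·12·10 + 11·12·11 = 3084 ≡ 3.
  S = (4, 8, 3) ≠ 0, so r is not a codeword (an error is present).
Step 3: locate the error. For a single error e at position i, S_ℓ = v_i·e·α_i^ℓ, so α_err = S_1/S_0.
  S_0^{−1} = 4^{−1} = 10 (mod 13), so α_err = 8·10 = 80 ≡ 2 = α_1. Error position i = 1.
  Consistency check: S_2/S_1 = 3·5 = 15 ≡ 2 = α_err ✓ (single-error assumption holds).
Step 4: error magnitude e = S_0/v_1 = S_0·∏_{j≠1}(α_1 − α_j) = 4·3 = 12 ≡ 12 (mod 13).
Step 5: correct position 1: c_1 = r_1 − e = 8 − 12 ≡ 9 (mod 13). Hence c = [9, 8, 2, 10, 11].
  Check: interpolating c through the α_i gives m(x) = 4 + 9·x (degree < 2) with m(α_i) = c_i for every i, so c is indeed a codeword.


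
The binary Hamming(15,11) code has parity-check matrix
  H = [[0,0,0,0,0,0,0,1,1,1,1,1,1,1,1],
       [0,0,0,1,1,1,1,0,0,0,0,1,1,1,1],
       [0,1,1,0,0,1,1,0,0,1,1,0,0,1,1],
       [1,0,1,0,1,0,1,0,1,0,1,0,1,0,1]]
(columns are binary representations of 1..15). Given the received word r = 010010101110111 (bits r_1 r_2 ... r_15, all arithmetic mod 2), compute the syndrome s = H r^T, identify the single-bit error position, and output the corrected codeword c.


s = (0, 1, 0, 0)^T, error position = 4, corrected codeword c = 010110101110111

Compute s = H r^T mod 2 one row at a time:
  s_1 = 0 + 1 + 1 + 1 + 0 + 1 + 1 + 1 = 6 ≡ 0 (mod 2).
  s_2 = 0 + 1 + 0 + 1 + 0 + 1 + 1 + 1 = 5 ≡ 1 (mod 2).
  s_3 = 1 + 0 + 0 + 1 + 1 + 1 + 1 + 1 = 6 ≡ 0 (mod 2).
  s_4 = 0 + 0 + 1 + 1 + 1 + 1 + 1 + 1 = 6 ≡ 0 (mod 2).
s = (0, 1, 0, 0)^T — this equals column 4 of H (binary 0100), so error is at position 4.
Correct: flip bit 4 of r = 010010101110111 to get c = 010110101110111.


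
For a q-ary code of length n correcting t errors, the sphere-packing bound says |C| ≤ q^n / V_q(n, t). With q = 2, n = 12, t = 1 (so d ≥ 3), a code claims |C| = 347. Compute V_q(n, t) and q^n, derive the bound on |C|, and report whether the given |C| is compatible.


V_q(n, t) = 13, q^n = 4096, Hamming bound = 315, |C| = 347 > bound (violated).

Step 1: Compute V_q(n, t) = Σ_{j=0}^1 C(n, j) (q−1)^j.
  j = 0: C(12,0)·(1)^0 = 1·1 = 1.
  j = 1: C(12,1)·(1)^1 = 12·1 = 12.
  V_q(n, t) = 1 + 12 = 13.
Step 2: q^n = 2^12 = 4096.
Step 3: Hamming bound ⌊q^n / V_q(n,t)⌋ = ⌊4096/13⌋ = 315.
Step 4: Compare |C| = 347 to 315: violated.
The claimed |C| lies above the Hamming bound, so no 2-ary code of length 12 with d ≥ 3 can have 347 codewords.


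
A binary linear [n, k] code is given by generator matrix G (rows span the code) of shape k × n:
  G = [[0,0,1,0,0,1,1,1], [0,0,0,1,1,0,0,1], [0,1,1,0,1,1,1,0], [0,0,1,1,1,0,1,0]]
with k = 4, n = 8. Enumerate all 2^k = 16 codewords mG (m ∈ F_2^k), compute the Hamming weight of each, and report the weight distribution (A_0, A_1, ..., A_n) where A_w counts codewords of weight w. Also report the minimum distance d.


Weight distribution: A_0 = 1, A_1 = 1, A_2 = 1, A_3 = 4, A_4 = 5, A_5 = 3, A_6 = 1. Minimum distance d = 1.

Enumerate all 2^4 = 16 messages m ∈ F_2^4.
For each, compute codeword c = mG in F_2^8, then tally its weight.
  m = 0000 → c = 00000000, weight = 0.
  m = 1000 → c = 00100111, weight = 4.
  m = 0100 → c = 00011001, weight = 3.
  m = 1100 → c = 00111110, weight = 5.
  m = 0010 → c = 01101110, weight = 5.
  m = 1010 → c = 01001001, weight = 3.
  m = 0110 → c = 01110111, weight = 6.
  m = 1110 → c = 01010000, weight = 2.
  m = 0001 → c = 00111010, weight = 4.
  m = 1001 → c = 00011101, weight = 4.
  m = 0101 → c = 00100011, weight = 3.
  m = 1101 → c = 00000100, weight = 1.
  m = 0011 → c = 01010100, weight = 3.
  m = 1011 → c = 01110011, weight = 5.
  m = 0111 → c = 01001101, weight = 4.
  m = 1111 → c = 01101010, weight = 4.
Tally weights:
  weight 0: 1 codewords.
  weight 1: 1 codewords.
  weight 2: 1 codewords.
  weight 3: 4 codewords.
  weight 4: 5 codewords.
  weight 5: 3 codewords.
  weight 6: 1 codewords.
Minimum distance d = smallest w > 0 with A_w > 0 = 1.
Sanity: Σ A_w = 16 = 2^4 = 16 ✓.


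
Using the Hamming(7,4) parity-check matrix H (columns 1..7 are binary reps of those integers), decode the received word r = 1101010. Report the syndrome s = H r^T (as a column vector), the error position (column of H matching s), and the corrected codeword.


s = (0, 0, 1)^T, error position = 1, corrected codeword c = 0101010

Compute s = H r^T mod 2 one row at a time:
  s_1 = 1 + 0 + 1 + 0 = 2 ≡ 0 (mod 2).
  s_2 = 1 + 0 + 1 + 0 = 2 ≡ 0 (mod 2).
  s_3 = 1 + 0 + 0 + 0 = 1 ≡ 1 (mod 2).
s = (0, 0, 1)^T — this equals column 1 of H (binary 001), so error is at position 1.
Correct: flip bit 1 of r = 1101010 to get c = 0101010.
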